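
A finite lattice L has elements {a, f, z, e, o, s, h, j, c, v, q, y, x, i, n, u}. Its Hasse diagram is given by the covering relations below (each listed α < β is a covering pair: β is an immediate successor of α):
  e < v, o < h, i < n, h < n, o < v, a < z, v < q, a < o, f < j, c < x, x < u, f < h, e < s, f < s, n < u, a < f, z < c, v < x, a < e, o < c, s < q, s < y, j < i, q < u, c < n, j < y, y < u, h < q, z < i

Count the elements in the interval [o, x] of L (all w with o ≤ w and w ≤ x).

4

The interval [o, x] = {c, o, v, x}, which has 4 elements.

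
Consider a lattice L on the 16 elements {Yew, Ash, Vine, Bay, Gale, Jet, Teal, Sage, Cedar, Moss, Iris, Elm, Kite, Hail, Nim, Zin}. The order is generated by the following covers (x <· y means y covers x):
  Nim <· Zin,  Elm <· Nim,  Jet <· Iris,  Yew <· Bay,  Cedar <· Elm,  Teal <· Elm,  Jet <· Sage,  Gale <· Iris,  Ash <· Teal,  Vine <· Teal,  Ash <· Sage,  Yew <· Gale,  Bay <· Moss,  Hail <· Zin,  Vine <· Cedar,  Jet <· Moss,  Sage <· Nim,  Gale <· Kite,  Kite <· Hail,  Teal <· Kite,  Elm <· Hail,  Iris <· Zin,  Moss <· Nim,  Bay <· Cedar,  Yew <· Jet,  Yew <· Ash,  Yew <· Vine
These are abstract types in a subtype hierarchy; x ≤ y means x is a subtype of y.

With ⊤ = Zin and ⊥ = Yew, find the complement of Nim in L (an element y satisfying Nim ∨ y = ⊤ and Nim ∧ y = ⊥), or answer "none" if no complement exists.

Gale

Need y with Nim ∨ y = Zin and Nim ∧ y = Yew.
Checking each element gives: Gale.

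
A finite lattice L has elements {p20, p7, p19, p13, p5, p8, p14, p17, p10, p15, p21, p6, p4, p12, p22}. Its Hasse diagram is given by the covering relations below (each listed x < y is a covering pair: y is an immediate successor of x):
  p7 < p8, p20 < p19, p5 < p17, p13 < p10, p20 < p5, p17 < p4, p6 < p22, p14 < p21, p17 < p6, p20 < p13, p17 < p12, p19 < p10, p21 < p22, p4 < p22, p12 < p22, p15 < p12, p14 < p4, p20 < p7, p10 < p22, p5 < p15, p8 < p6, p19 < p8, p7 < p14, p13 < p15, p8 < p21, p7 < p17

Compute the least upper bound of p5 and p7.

p17

Common upper bounds of {p5, p7}: p12, p17, p22, p4, p6.
The least among these is p17.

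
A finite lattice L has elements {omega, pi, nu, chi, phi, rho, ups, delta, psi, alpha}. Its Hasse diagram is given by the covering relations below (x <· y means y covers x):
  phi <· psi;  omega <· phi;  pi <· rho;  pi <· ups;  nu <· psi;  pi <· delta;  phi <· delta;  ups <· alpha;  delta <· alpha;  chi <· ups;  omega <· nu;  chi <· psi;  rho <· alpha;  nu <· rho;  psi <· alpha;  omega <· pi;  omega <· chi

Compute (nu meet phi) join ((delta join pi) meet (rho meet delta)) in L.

pi

nu ∧ phi = omega
delta ∨ pi = delta
rho ∧ delta = pi
delta ∧ pi = pi
omega ∨ pi = pi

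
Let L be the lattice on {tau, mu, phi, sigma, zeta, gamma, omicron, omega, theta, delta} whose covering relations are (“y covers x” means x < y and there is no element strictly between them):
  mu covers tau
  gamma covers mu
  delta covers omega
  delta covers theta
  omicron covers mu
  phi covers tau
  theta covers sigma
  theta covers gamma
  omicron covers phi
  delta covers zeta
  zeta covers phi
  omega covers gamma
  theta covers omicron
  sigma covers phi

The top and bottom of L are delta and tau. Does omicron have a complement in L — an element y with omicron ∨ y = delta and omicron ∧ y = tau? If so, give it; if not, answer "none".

For every candidate y, either omicron ∨ y ≠ delta or omicron ∧ y ≠ tau; no complement exists.

none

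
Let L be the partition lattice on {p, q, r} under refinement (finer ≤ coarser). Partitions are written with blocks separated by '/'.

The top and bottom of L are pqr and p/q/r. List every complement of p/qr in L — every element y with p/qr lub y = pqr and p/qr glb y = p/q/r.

Need y with p/qr ∨ y = pqr and p/qr ∧ y = p/q/r.
Checking each element gives: pq/r, pr/q.

pq/r, pr/q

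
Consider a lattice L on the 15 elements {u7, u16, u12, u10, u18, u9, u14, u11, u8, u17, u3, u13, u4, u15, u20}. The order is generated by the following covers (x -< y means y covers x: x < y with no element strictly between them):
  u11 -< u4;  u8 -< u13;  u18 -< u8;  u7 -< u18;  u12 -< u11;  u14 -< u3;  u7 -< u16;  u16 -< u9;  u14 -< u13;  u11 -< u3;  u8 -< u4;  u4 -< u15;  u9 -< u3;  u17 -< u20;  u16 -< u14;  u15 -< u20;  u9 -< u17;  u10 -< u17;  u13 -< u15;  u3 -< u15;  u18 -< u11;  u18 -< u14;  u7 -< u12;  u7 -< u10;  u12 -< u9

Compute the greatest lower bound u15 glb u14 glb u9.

Common lower bounds of {u15, u14, u9}: u16, u7.
The greatest among these is u16.

u16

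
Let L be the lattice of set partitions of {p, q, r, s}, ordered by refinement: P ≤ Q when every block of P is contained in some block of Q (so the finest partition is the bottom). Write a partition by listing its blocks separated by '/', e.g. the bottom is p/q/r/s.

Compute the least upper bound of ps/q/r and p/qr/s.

ps/qr

The join of ps/q/r and p/qr/s merges any blocks that overlap across the partitions, giving ps/qr.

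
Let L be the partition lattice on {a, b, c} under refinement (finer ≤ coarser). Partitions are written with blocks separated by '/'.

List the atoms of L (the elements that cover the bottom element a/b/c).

a/bc, ab/c, ac/b

The atoms are exactly the elements that cover a/b/c: a/bc, ab/c, ac/b.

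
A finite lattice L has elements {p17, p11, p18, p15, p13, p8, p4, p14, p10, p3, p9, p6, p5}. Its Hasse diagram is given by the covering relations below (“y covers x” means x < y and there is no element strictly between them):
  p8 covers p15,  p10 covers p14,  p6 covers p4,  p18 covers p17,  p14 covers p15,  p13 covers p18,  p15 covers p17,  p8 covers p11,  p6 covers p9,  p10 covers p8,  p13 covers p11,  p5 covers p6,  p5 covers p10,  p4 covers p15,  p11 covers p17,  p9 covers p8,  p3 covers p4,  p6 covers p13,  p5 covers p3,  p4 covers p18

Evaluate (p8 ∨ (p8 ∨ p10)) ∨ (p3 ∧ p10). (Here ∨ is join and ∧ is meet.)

p8 ∨ p10 = p10
p8 ∨ p10 = p10
p3 ∧ p10 = p15
p10 ∨ p15 = p10

p10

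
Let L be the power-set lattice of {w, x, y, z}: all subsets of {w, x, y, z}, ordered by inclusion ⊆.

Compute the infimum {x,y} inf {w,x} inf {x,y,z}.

{x}

Common lower bounds of {{x,y}, {w,x}, {x,y,z}}: {x}, ∅.
The greatest among these is {x}.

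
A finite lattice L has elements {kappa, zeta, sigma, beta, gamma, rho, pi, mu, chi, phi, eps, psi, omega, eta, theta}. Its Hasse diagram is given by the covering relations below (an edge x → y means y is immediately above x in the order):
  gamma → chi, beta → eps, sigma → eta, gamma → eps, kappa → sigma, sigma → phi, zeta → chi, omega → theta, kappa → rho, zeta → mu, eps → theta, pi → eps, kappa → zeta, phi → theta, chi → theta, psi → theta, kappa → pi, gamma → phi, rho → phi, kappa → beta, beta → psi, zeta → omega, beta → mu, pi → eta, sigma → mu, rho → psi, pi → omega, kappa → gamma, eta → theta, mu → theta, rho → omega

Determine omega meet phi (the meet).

Common lower bounds of {omega, phi}: kappa, rho.
The greatest among these is rho.

rho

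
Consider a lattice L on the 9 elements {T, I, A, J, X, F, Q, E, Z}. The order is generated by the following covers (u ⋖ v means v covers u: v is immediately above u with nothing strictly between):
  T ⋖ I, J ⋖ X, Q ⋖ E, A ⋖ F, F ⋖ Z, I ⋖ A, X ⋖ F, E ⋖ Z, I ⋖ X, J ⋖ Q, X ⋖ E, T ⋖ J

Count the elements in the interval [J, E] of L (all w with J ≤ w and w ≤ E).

The interval [J, E] = {E, J, Q, X}, which has 4 elements.

4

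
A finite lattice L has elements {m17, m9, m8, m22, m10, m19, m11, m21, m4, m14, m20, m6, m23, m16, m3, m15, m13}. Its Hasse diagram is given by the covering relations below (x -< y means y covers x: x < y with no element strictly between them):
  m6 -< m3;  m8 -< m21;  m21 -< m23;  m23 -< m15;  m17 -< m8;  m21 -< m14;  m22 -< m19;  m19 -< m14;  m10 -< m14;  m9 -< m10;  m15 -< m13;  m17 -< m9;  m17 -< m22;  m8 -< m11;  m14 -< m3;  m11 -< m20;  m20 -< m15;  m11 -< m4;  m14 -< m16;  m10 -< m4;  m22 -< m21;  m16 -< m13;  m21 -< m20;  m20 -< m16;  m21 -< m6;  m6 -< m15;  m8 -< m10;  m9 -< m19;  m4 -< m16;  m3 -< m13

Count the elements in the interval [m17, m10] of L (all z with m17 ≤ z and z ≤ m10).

The interval [m17, m10] = {m10, m17, m8, m9}, which has 4 elements.

4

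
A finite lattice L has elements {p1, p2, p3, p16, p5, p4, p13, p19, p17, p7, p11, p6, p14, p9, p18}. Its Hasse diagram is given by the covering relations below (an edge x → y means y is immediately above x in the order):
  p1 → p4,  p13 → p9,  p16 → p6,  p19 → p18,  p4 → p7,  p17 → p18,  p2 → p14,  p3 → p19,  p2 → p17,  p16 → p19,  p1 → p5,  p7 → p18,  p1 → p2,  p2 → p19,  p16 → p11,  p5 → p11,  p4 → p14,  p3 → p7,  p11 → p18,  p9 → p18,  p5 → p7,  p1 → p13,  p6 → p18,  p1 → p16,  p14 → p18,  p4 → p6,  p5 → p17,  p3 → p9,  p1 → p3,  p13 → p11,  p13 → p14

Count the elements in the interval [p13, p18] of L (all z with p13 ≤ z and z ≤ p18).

The interval [p13, p18] = {p11, p13, p14, p18, p9}, which has 5 elements.

5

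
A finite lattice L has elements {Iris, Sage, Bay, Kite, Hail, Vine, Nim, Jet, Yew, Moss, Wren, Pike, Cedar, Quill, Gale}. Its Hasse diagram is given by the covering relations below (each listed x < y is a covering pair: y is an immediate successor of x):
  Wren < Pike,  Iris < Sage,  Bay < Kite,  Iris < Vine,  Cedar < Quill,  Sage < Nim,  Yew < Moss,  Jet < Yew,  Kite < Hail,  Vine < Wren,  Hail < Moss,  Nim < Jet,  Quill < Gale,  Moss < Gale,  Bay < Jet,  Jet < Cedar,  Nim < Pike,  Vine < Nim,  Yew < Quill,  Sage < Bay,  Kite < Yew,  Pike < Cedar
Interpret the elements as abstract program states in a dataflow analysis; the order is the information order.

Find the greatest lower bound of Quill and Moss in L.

Yew

Common lower bounds of {Quill, Moss}: Bay, Iris, Jet, Kite, Nim, Sage, Vine, Yew.
The greatest among these is Yew.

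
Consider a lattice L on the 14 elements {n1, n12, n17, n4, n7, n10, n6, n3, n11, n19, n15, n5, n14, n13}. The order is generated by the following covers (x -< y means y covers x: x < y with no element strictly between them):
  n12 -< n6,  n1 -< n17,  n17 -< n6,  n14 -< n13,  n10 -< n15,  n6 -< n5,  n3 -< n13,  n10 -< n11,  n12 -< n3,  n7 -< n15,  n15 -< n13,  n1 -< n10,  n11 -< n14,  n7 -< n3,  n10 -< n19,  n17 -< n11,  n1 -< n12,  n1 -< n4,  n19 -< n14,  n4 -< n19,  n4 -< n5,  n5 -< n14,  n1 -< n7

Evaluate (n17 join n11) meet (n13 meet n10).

n17 ∨ n11 = n11
n13 ∧ n10 = n10
n11 ∧ n10 = n10

n10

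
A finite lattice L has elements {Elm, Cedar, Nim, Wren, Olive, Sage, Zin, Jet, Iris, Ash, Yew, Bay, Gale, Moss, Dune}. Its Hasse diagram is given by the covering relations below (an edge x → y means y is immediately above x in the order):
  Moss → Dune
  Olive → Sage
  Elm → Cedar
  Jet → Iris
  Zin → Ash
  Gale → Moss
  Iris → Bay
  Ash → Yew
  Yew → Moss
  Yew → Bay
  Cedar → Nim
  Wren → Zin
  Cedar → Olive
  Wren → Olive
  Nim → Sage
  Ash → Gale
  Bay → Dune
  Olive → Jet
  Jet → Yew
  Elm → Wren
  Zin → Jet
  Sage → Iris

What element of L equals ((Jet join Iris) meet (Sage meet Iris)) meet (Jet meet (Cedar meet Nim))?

Jet ∨ Iris = Iris
Sage ∧ Iris = Sage
Iris ∧ Sage = Sage
Cedar ∧ Nim = Cedar
Jet ∧ Cedar = Cedar
Sage ∧ Cedar = Cedar

Cedar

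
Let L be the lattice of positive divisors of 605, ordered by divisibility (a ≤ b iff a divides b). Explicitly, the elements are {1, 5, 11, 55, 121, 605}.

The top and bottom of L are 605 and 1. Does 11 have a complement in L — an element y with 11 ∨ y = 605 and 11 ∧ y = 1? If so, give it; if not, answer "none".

For every candidate y, either 11 ∨ y ≠ 605 or 11 ∧ y ≠ 1; no complement exists.

none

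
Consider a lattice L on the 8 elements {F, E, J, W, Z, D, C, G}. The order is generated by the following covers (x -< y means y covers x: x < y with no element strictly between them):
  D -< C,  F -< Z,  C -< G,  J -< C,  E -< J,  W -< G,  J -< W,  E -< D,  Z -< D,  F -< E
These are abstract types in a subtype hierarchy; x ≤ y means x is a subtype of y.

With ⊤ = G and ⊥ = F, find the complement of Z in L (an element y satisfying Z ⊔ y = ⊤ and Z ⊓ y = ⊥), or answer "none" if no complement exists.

Need y with Z ∨ y = G and Z ∧ y = F.
Checking each element gives: W.

W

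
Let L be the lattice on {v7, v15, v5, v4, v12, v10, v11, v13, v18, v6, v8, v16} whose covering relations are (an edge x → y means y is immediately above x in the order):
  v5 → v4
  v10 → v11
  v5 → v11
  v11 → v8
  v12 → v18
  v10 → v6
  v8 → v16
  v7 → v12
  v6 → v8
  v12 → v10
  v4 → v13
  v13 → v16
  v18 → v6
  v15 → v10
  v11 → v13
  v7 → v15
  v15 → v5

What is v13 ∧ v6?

v10

Common lower bounds of {v13, v6}: v10, v12, v15, v7.
The greatest among these is v10.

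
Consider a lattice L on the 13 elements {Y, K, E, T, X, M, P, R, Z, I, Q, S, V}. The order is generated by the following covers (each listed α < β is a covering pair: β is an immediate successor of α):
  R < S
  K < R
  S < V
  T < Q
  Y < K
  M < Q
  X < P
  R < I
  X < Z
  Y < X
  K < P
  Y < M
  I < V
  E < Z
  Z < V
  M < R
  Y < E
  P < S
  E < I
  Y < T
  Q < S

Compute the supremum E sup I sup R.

I

Common upper bounds of {E, I, R}: I, V.
The least among these is I.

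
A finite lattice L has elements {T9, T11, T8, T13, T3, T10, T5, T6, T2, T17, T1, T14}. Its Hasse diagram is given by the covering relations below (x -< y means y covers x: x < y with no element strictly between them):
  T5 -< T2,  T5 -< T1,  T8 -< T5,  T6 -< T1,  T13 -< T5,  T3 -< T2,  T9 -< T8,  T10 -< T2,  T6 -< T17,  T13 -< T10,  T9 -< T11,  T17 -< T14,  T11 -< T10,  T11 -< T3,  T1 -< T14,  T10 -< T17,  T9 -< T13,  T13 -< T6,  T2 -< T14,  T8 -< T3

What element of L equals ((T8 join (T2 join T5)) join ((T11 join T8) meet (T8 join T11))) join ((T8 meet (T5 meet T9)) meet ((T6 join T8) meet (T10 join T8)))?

T2

T2 ∨ T5 = T2
T8 ∨ T2 = T2
T11 ∨ T8 = T3
T8 ∨ T11 = T3
T3 ∧ T3 = T3
T2 ∨ T3 = T2
T5 ∧ T9 = T9
T8 ∧ T9 = T9
T6 ∨ T8 = T1
T10 ∨ T8 = T2
T1 ∧ T2 = T5
T9 ∧ T5 = T9
T2 ∨ T9 = T2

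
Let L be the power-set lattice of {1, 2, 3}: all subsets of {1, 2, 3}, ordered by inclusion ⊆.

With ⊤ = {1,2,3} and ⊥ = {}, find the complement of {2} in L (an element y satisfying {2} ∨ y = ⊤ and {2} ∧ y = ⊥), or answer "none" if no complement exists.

{1,3}

Need y with {2} ∨ y = {1,2,3} and {2} ∧ y = {}.
Checking each element gives: {1,3}.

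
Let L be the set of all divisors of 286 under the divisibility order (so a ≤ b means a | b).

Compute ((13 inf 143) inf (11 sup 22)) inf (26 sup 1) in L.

13 ∧ 143 = 13
11 ∨ 22 = 22
13 ∧ 22 = 1
26 ∨ 1 = 26
1 ∧ 26 = 1

1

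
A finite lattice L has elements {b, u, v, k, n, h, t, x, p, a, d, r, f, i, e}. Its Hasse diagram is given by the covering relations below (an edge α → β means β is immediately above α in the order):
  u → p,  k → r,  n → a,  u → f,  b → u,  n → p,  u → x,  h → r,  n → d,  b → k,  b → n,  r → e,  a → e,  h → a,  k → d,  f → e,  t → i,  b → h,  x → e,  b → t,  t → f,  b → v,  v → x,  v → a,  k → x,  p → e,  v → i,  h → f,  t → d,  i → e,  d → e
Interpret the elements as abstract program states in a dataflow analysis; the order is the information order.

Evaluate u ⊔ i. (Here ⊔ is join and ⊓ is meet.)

e

u ∨ i = e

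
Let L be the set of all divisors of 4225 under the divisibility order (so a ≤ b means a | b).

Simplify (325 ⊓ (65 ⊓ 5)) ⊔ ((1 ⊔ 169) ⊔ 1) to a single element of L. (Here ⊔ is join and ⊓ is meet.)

845

65 ∧ 5 = 5
325 ∧ 5 = 5
1 ∨ 169 = 169
169 ∨ 1 = 169
5 ∨ 169 = 845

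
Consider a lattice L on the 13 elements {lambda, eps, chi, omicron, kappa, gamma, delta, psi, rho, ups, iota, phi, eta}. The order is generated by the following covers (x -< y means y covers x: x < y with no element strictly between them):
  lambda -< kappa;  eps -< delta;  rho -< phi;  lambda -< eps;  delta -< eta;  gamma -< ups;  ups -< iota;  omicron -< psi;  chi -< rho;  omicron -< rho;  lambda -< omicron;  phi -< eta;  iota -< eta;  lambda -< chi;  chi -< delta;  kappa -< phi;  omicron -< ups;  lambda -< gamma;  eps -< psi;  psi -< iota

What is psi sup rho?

Common upper bounds of {psi, rho}: eta.
The least among these is eta.

eta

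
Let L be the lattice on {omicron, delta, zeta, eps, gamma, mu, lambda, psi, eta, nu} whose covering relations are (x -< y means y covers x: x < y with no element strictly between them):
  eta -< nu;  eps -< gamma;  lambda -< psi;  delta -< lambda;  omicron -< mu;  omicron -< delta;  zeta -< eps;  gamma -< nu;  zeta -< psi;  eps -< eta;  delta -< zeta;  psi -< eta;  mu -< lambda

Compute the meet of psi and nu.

Common lower bounds of {psi, nu}: delta, lambda, mu, omicron, psi, zeta.
The greatest among these is psi.

psi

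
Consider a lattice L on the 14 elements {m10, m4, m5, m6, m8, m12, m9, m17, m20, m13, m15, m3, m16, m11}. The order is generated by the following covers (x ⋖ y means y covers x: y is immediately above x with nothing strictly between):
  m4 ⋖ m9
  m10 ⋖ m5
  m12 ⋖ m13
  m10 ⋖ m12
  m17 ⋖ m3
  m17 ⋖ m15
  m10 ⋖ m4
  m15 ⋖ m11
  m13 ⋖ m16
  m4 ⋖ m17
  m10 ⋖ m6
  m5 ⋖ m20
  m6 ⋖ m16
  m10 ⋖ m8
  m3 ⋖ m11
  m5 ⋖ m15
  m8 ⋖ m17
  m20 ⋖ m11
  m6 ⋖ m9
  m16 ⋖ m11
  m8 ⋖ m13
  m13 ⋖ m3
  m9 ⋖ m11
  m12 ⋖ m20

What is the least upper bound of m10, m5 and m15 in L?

m15

Common upper bounds of {m10, m5, m15}: m11, m15.
The least among these is m15.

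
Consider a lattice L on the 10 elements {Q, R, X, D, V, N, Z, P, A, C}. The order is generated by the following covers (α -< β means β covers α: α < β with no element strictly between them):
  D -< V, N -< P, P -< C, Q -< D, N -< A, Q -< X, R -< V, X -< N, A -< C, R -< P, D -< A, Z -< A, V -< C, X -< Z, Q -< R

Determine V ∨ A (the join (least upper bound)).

Common upper bounds of {V, A}: C.
The least among these is C.

C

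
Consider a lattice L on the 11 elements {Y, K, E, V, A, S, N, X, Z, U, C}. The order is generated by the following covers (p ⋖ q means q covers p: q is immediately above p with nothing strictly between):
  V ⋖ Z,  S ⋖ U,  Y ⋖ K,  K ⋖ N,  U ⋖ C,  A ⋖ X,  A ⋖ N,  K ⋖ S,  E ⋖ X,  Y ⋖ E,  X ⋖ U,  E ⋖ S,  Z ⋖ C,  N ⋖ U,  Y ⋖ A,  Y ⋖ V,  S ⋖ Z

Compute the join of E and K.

S

Common upper bounds of {E, K}: C, S, U, Z.
The least among these is S.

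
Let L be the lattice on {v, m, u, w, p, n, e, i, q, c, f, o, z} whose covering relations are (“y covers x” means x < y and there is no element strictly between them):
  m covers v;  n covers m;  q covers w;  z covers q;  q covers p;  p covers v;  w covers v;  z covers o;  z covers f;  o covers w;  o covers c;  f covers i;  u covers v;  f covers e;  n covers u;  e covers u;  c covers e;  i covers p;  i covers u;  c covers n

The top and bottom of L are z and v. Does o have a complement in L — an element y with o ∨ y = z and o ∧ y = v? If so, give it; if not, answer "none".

p

Need y with o ∨ y = z and o ∧ y = v.
Checking each element gives: p.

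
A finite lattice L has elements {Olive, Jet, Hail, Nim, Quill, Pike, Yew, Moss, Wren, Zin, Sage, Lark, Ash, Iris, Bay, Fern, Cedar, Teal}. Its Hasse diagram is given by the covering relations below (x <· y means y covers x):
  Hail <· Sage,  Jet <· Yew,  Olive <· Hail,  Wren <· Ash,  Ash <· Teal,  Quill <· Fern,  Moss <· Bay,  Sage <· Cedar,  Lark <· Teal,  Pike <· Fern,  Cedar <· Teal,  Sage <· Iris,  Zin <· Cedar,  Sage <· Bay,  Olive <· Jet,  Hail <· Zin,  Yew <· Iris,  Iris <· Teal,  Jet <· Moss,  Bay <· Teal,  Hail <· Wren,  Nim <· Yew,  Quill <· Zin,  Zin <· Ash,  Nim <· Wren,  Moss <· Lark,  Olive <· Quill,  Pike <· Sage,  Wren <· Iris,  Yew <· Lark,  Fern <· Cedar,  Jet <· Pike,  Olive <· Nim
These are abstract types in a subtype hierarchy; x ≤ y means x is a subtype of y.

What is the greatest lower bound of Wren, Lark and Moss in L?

Olive

Common lower bounds of {Wren, Lark, Moss}: Olive.
The greatest among these is Olive.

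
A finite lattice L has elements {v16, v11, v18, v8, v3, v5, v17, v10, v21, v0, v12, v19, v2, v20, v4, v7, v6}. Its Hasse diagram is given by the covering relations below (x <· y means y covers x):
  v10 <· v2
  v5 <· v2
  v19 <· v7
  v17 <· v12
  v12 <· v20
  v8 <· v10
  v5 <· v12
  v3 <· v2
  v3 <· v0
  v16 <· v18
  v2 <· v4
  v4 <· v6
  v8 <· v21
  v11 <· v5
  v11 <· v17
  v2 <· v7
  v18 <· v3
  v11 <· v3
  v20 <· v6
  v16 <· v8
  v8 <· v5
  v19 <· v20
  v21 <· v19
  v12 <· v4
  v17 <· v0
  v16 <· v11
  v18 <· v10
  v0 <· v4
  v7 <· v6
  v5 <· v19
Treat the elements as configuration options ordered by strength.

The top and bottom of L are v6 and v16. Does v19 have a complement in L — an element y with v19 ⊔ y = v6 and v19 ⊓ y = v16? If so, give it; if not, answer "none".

none

For every candidate y, either v19 ∨ y ≠ v6 or v19 ∧ y ≠ v16; no complement exists.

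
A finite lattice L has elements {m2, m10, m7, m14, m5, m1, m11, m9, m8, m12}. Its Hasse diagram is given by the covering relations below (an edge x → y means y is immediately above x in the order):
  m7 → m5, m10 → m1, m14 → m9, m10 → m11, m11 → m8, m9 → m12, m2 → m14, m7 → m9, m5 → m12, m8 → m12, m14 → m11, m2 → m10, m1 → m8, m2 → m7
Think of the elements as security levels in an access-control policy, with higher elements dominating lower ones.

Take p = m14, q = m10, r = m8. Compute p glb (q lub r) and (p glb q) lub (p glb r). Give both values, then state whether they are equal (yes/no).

m14; m14; yes

q lub r = m8, so p glb (q lub r) = m14 glb m8 = m14.
p glb q = m2 and p glb r = m14, so (p glb q) lub (p glb r) = m2 lub m14 = m14.
Equal: yes.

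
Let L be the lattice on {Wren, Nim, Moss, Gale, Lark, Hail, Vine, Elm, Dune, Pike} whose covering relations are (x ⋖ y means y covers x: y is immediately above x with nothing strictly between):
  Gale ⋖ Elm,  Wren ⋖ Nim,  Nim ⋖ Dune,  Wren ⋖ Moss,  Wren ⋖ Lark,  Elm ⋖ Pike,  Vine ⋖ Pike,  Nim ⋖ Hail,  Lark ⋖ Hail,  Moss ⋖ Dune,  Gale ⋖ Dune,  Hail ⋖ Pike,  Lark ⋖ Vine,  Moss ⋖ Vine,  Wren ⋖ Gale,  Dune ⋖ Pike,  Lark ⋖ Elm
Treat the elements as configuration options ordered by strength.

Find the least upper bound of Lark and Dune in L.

Common upper bounds of {Lark, Dune}: Pike.
The least among these is Pike.

Pike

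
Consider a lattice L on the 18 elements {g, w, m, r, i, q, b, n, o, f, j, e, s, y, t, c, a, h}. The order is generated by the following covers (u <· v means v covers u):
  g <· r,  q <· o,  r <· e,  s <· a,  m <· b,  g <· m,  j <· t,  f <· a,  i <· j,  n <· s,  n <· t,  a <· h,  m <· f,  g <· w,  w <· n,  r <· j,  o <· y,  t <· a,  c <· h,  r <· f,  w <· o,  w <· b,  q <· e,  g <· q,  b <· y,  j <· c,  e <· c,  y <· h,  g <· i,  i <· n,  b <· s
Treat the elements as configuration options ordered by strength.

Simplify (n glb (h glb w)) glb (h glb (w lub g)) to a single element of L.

h ∧ w = w
n ∧ w = w
w ∨ g = w
h ∧ w = w
w ∧ w = w

w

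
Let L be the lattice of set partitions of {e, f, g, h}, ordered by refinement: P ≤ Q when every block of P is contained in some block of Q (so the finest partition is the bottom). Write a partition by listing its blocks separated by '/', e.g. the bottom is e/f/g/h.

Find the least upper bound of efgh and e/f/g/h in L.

efgh

The join of efgh and e/f/g/h merges any blocks that overlap across the partitions, giving efgh.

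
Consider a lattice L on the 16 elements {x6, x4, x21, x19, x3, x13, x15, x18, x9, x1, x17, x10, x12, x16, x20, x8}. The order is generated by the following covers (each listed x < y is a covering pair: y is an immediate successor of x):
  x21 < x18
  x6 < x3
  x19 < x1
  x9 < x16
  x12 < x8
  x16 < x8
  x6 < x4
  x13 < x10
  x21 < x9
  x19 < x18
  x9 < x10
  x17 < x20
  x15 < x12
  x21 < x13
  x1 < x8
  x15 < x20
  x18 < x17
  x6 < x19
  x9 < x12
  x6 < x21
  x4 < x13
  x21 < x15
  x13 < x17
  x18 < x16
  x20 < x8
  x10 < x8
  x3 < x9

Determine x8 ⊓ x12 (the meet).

Common lower bounds of {x8, x12}: x12, x15, x21, x3, x6, x9.
The greatest among these is x12.

x12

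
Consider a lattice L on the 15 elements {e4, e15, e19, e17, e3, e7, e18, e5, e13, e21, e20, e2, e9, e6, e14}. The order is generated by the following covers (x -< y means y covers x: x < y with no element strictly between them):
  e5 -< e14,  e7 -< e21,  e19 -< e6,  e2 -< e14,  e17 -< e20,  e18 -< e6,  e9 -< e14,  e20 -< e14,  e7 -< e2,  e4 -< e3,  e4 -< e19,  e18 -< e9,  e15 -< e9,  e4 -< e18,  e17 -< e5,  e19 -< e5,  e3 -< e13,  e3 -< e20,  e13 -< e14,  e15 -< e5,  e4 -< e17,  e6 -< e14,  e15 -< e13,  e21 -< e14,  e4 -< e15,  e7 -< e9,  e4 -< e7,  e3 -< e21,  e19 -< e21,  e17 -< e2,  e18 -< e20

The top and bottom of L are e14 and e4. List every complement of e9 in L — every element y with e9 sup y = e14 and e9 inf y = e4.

Need y with e9 ∨ y = e14 and e9 ∧ y = e4.
Checking each element gives: e17, e19, e3.

e17, e19, e3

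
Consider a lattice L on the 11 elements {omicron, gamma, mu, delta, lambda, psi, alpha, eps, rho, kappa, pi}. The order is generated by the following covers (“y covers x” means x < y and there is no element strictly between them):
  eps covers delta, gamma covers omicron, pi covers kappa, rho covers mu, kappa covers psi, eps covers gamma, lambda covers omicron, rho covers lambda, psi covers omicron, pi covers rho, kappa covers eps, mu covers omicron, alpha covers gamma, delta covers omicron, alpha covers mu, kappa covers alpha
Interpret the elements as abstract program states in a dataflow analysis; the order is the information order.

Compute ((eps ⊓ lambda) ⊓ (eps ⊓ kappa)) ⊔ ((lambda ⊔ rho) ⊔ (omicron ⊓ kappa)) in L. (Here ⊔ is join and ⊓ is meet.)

eps ∧ lambda = omicron
eps ∧ kappa = eps
omicron ∧ eps = omicron
lambda ∨ rho = rho
omicron ∧ kappa = omicron
rho ∨ omicron = rho
omicron ∨ rho = rho

rho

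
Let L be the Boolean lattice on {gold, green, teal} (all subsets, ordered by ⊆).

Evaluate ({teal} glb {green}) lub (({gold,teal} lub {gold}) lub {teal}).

{gold,teal}

{teal} ∧ {green} = ∅
{gold,teal} ∨ {gold} = {gold,teal}
{gold,teal} ∨ {teal} = {gold,teal}
∅ ∨ {gold,teal} = {gold,teal}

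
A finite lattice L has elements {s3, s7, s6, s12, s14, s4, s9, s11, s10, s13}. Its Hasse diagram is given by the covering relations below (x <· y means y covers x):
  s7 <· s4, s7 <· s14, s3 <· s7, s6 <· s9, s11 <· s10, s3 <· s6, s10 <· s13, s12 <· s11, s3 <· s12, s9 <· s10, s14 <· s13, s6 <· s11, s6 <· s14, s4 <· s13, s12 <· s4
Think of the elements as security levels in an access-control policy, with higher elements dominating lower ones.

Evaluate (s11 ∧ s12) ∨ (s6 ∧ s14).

s11

s11 ∧ s12 = s12
s6 ∧ s14 = s6
s12 ∨ s6 = s11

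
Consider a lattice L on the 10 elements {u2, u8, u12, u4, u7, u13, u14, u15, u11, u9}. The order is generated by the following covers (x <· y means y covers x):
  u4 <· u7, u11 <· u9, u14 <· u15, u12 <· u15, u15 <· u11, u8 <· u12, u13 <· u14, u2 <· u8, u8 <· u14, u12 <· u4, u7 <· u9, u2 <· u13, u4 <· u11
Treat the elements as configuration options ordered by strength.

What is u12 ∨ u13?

Common upper bounds of {u12, u13}: u11, u15, u9.
The least among these is u15.

u15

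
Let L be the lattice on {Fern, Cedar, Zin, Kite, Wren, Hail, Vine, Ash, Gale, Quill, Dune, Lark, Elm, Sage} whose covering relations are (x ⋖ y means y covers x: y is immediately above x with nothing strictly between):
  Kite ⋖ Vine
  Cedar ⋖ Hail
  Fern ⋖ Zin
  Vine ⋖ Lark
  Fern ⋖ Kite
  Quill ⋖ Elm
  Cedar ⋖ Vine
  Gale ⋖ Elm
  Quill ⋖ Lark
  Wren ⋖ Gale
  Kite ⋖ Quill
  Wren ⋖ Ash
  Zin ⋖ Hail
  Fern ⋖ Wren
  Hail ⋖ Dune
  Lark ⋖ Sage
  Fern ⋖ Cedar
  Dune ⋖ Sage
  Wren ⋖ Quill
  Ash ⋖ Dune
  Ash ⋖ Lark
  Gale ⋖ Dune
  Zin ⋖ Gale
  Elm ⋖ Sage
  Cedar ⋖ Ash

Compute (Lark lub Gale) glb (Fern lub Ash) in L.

Lark ∨ Gale = Sage
Fern ∨ Ash = Ash
Sage ∧ Ash = Ash

Ash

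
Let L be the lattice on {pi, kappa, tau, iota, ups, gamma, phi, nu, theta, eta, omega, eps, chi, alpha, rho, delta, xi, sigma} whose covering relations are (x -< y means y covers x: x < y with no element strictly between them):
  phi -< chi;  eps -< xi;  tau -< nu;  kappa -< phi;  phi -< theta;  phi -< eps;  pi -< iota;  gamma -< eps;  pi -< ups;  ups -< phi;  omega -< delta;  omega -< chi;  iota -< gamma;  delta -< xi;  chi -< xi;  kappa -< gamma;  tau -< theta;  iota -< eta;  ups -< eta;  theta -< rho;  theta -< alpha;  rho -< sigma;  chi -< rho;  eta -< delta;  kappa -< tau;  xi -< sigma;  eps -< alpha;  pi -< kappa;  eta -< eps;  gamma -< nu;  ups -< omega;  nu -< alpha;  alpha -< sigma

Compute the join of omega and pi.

Common upper bounds of {omega, pi}: chi, delta, omega, rho, sigma, xi.
The least among these is omega.

omega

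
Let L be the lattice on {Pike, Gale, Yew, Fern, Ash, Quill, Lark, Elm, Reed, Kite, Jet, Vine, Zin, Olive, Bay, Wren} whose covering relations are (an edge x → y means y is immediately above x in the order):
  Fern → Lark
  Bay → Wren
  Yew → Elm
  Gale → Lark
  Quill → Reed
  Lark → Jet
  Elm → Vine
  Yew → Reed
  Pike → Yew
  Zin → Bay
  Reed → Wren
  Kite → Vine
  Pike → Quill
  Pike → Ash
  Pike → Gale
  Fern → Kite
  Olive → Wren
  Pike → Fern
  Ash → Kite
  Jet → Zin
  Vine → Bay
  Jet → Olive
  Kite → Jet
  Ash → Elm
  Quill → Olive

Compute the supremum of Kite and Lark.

Common upper bounds of {Kite, Lark}: Bay, Jet, Olive, Wren, Zin.
The least among these is Jet.

Jet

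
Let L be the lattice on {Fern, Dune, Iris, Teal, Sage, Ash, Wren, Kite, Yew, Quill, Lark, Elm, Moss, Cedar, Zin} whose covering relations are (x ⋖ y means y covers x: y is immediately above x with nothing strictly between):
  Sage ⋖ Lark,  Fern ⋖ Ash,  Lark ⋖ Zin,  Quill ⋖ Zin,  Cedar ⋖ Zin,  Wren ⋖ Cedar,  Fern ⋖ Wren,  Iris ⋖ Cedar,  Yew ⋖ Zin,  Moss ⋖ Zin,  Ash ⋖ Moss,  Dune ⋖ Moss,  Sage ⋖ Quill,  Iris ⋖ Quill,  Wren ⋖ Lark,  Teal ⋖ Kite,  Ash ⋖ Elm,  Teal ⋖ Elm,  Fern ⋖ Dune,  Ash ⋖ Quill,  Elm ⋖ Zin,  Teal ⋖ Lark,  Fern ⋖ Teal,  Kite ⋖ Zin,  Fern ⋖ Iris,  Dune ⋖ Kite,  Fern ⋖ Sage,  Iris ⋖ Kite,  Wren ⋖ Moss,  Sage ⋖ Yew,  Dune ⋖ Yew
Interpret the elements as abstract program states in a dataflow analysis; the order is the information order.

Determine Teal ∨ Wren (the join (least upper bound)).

Lark

Common upper bounds of {Teal, Wren}: Lark, Zin.
The least among these is Lark.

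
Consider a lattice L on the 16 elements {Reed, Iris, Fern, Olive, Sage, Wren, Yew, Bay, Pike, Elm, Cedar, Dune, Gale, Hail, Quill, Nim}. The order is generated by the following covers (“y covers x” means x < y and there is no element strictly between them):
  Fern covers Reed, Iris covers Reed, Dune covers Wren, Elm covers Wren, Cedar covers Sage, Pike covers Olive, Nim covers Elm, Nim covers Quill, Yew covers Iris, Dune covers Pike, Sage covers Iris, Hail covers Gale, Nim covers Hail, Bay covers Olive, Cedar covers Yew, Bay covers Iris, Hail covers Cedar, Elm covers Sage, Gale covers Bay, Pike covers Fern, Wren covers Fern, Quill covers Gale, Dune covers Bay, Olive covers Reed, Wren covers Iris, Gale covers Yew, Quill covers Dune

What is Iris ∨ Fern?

Common upper bounds of {Iris, Fern}: Dune, Elm, Nim, Quill, Wren.
The least among these is Wren.

Wren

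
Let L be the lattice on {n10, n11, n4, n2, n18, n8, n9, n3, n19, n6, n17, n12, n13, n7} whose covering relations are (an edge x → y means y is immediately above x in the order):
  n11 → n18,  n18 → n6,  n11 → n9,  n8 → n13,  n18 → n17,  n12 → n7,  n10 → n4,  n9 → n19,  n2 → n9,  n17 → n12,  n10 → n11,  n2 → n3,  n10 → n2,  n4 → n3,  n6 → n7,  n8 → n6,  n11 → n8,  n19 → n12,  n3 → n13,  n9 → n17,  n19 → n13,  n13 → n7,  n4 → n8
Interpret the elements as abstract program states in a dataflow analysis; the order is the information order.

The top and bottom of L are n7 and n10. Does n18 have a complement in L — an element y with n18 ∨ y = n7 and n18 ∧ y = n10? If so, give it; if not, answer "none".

n3

Need y with n18 ∨ y = n7 and n18 ∧ y = n10.
Checking each element gives: n3.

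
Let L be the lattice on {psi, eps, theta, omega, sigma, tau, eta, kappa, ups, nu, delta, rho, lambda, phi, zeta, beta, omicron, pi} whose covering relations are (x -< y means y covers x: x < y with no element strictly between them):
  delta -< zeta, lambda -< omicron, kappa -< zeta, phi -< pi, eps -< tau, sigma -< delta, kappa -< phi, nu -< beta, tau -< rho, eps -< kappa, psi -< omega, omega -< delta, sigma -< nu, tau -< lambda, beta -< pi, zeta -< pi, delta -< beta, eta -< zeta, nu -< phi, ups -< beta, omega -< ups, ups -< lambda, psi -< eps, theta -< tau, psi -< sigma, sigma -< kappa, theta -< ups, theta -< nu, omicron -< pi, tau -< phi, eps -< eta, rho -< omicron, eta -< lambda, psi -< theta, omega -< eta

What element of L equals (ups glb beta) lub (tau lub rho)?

omicron

ups ∧ beta = ups
tau ∨ rho = rho
ups ∨ rho = omicron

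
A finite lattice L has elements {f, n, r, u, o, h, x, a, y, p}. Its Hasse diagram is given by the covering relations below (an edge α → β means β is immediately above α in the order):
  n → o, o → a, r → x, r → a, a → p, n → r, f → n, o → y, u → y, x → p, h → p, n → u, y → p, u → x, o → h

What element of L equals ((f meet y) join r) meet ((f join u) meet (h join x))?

f ∧ y = f
f ∨ r = r
f ∨ u = u
h ∨ x = p
u ∧ p = u
r ∧ u = n

n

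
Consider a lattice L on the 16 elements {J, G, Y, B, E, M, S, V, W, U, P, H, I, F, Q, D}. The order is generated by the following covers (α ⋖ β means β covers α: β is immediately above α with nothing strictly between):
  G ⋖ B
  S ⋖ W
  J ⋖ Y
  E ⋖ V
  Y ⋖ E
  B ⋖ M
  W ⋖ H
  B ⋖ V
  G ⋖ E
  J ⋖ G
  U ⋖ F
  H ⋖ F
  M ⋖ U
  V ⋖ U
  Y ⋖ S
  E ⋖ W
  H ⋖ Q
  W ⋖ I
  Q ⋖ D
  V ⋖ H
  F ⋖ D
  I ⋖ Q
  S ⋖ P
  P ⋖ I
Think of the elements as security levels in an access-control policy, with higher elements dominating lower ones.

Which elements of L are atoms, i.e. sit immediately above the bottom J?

G, Y

The atoms are exactly the elements that cover J: G, Y.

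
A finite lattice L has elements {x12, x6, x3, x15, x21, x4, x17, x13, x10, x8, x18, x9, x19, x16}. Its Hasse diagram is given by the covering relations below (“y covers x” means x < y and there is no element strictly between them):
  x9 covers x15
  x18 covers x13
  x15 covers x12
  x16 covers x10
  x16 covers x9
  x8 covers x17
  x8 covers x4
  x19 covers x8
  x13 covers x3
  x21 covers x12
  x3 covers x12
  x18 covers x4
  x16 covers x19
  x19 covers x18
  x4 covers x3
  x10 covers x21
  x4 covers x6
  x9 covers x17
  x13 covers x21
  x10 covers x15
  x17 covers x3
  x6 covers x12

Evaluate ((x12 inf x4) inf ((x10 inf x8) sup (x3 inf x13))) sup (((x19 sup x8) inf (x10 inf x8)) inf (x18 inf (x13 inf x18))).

x12 ∧ x4 = x12
x10 ∧ x8 = x12
x3 ∧ x13 = x3
x12 ∨ x3 = x3
x12 ∧ x3 = x12
x19 ∨ x8 = x19
x10 ∧ x8 = x12
x19 ∧ x12 = x12
x13 ∧ x18 = x13
x18 ∧ x13 = x13
x12 ∧ x13 = x12
x12 ∨ x12 = x12

x12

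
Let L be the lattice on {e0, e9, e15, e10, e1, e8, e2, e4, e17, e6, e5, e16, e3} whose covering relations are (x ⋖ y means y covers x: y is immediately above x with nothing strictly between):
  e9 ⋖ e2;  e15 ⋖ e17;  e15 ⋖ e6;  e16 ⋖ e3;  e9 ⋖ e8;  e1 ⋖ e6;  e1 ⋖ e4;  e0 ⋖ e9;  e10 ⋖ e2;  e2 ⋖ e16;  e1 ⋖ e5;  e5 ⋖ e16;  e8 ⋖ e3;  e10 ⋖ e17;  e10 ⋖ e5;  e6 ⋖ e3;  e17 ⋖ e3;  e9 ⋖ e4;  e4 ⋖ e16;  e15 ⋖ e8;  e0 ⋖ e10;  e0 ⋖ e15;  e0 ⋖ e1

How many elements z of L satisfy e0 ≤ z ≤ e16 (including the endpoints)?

The interval [e0, e16] = {e0, e1, e10, e16, e2, e4, e5, e9}, which has 8 elements.

8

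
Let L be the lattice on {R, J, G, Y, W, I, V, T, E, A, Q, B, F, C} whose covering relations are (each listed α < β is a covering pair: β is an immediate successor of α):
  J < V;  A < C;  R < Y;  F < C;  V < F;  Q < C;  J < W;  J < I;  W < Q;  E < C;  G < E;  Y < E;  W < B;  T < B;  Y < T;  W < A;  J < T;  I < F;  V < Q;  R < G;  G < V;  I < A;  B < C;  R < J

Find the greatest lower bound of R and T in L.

Common lower bounds of {R, T}: R.
The greatest among these is R.

R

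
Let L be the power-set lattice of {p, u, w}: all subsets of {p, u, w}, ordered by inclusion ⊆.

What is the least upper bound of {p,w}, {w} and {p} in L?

Under ⊆, join is union: {p,w} ∪ {w} ∪ {p} = {p,w}.

{p,w}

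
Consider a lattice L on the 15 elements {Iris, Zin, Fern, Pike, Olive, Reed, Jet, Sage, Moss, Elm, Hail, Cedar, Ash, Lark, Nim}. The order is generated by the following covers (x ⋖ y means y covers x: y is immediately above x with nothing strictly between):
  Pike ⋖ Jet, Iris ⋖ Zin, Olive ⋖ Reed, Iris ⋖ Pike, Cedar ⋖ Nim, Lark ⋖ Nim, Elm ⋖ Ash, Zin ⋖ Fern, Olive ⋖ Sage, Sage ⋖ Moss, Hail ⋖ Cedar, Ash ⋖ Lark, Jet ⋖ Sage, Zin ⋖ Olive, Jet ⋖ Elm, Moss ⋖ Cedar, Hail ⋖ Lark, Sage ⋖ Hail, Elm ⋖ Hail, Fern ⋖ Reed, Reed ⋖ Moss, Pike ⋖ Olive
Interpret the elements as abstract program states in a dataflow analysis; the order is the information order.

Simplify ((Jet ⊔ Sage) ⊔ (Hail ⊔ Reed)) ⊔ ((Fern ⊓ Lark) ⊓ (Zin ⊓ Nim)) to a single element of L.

Cedar

Jet ∨ Sage = Sage
Hail ∨ Reed = Cedar
Sage ∨ Cedar = Cedar
Fern ∧ Lark = Zin
Zin ∧ Nim = Zin
Zin ∧ Zin = Zin
Cedar ∨ Zin = Cedar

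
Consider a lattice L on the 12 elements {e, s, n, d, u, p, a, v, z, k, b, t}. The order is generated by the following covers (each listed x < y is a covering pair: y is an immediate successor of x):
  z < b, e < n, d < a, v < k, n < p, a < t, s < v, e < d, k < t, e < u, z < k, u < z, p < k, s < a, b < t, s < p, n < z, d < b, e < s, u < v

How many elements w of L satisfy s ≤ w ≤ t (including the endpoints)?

The interval [s, t] = {a, k, p, s, t, v}, which has 6 elements.

6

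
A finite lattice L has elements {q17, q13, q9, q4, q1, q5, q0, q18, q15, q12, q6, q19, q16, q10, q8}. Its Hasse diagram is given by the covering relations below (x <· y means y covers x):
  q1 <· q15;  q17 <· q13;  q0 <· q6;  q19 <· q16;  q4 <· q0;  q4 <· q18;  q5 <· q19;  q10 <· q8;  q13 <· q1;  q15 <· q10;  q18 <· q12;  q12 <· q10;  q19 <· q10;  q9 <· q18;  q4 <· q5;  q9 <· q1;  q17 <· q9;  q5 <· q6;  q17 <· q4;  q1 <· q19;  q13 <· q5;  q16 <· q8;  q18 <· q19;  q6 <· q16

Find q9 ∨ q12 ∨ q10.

Common upper bounds of {q9, q12, q10}: q10, q8.
The least among these is q10.

q10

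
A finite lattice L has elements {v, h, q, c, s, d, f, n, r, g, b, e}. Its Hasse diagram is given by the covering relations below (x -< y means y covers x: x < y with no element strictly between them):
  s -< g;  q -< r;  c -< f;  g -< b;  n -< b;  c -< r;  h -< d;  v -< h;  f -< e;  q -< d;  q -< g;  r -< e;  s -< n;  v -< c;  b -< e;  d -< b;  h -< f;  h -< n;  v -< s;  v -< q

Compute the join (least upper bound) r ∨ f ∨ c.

e

Common upper bounds of {r, f, c}: e.
The least among these is e.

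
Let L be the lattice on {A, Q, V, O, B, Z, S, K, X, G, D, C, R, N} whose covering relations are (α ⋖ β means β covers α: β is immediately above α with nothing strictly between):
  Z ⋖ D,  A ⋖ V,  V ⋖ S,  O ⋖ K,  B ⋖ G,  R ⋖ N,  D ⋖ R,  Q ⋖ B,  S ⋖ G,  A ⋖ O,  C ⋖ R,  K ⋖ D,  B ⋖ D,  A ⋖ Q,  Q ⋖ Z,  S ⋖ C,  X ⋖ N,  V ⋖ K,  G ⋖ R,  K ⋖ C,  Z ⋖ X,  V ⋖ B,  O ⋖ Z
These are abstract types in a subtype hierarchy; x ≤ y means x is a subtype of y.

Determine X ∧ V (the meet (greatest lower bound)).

Common lower bounds of {X, V}: A.
The greatest among these is A.

A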